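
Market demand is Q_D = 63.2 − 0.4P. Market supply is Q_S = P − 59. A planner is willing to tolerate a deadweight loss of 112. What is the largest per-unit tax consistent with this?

28

In inverse form: demand P = 158 − 2.5Q, supply P = 59 + Q.
Competitive equilibrium: 158 − 2.5Q = 59 + Q → Q* = 28.2857, P* = 87.2857.
A tax t gives ΔQ = t/3.5 and wedge t, so DWL = t²/7.
t²/7 = 112 → t² = 784 → t = 28.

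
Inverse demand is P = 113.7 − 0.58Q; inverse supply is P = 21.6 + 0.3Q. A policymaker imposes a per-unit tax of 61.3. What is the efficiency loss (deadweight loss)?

2135.05

Competitive equilibrium: 113.7 − 0.58Q = 21.6 + 0.3Q → Q* = 104.6591, P* = 52.9977.
With the tax, the buyer price exceeds the seller price by 61.3: (113.7 − 0.58Q) − (21.6 + 0.3Q) = 61.3 → Q' = 35.
ΔQ = 104.6591 − 35 = 69.6591; the wedge equals the tax, 61.3.
Welfare loss = ½ × 69.6591 × 61.3 = 2135.05.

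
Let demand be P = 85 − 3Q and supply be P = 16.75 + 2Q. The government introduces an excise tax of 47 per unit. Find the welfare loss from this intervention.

Competitive equilibrium: 85 − 3Q = 16.75 + 2Q → Q* = 13.65, P* = 44.05.
With the tax, the buyer price exceeds the seller price by 47: (85 − 3Q) − (16.75 + 2Q) = 47 → Q' = 4.25.
ΔQ = 13.65 − 4.25 = 9.4; the wedge equals the tax, 47.
Welfare loss = ½ × 9.4 × 47 = 220.90.

220.90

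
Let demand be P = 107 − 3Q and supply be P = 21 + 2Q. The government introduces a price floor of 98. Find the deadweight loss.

Competitive equilibrium: 107 − 3Q = 21 + 2Q → Q* = 17.2, P* = 55.4.
At the floor P = 98, quantity demanded = (107 − 98)/3 = 3.
Sellers' marginal cost at Q' = 3: 21 + 2·3 = 27.
ΔQ = 17.2 − 3 = 14.2; wedge = 98 − 27 = 71.
Welfare loss = ½ × 14.2 × 71 = 504.10.

504.10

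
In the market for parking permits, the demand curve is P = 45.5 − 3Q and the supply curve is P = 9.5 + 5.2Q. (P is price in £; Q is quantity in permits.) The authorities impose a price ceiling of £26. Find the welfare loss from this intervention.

£6.07

Competitive equilibrium: 45.5 − 3Q = 9.5 + 5.2Q → Q* = 4.3902, P* = 32.3293.
At the ceiling P = 26, quantity supplied = (26 − 9.5)/5.2 = 3.1731.
Willingness to pay at Q' = 3.1731: 45.5 − 3·3.1731 = 35.9807.
ΔQ = 4.3902 − 3.1731 = 1.2171; wedge = 35.9807 − 26 = 9.9807.
The triangle = ½ × 1.2171 × 9.9807 = £6.07.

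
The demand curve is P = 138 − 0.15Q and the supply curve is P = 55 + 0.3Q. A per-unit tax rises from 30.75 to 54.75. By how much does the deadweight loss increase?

2280

Competitive equilibrium: 138 − 0.15Q = 55 + 0.3Q → Q* = 184.4444, P* = 110.3333.
For a per-unit tax t: ΔQ = t/0.45, so DWL = ½·t·(t/0.45) = t²/0.9.
At t = 30.75: DWL = 1050.625. At t = 54.75: DWL = 3330.625.
Increase = 3330.625 − 1050.625 = 2280.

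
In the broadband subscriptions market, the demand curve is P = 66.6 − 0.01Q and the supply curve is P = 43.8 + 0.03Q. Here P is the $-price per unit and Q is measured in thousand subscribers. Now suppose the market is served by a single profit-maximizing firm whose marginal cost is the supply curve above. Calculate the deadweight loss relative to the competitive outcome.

$259.92 thousand

Competitive equilibrium: 66.6 − 0.01Q = 43.8 + 0.03Q → Q* = 570, P* = 60.9.
Marginal revenue: MR = 66.6 − 0.02Q. Set MR = MC: 66.6 − 0.02Q = 43.8 + 0.03Q → Q_m = 456.
Price P_m = 66.6 − 0.01·456 = 62.04; MC(Q_m) = 43.8 + 0.03·456 = 57.48.
Competitive Q* = 570, so ΔQ = 114; wedge = 62.04 − 57.48 = 4.56.
Deadweight loss = ½ × 114 × 4.56 = $259.92 thousand.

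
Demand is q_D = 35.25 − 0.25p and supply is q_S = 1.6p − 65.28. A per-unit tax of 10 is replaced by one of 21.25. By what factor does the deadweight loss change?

In inverse form: demand p = 141 − 4q, supply p = 40.8 + 0.625q.
Competitive equilibrium: 141 − 4q = 40.8 + 0.625q → q* = 21.6649, p* = 54.3405.
For a per-unit tax t: Δq = t/4.625, so DWL = ½·t·(t/4.625) = t²/9.25.
At t = 10: DWL = 10.811. At t = 21.25: DWL = 48.818.
Ratio = (21.25/10)² = 4.516.

4.516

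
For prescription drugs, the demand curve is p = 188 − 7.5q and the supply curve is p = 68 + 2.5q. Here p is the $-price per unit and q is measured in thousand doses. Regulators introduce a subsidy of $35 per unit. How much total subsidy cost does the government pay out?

Competitive equilibrium: 188 − 7.5q = 68 + 2.5q → q* = 12, p* = 98.
The subsidy lowers effective supply by 35: p = 33 + 2.5q.
New quantity: 188 − 7.5q = 33 + 2.5q → q' = 15.5.
Total subsidy cost = 35 × 15.5 = $542.50 thousand.

$542.50 thousand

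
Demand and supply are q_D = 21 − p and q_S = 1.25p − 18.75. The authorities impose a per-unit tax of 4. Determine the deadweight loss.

4.44

In inverse form: demand p = 21 − q, supply p = 15 + 0.8q.
Competitive equilibrium: 21 − q = 15 + 0.8q → q* = 3.3333, p* = 17.6667.
With the tax, the buyer price exceeds the seller price by 4: (21 − q) − (15 + 0.8q) = 4 → q' = 1.1111.
Δq = 3.3333 − 1.1111 = 2.2222; the wedge equals the tax, 4.
DWL = ½ × 2.2222 × 4 = 4.44.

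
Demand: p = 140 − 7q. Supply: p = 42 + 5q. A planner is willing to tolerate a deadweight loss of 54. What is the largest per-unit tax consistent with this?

36

Competitive equilibrium: 140 − 7q = 42 + 5q → q* = 8.1667, p* = 82.8333.
A tax t gives Δq = t/12 and wedge t, so DWL = t²/24.
t²/24 = 54 → t² = 1296 → t = 36.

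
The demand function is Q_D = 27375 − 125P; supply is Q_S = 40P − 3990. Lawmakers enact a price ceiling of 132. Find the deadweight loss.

In inverse form: demand P = 219 − 0.008Q, supply P = 99.75 + 0.025Q.
Competitive equilibrium: 219 − 0.008Q = 99.75 + 0.025Q → Q* = 3613.6364, P* = 190.0909.
At the ceiling P = 132, quantity supplied = (132 − 99.75)/0.025 = 1290.
Willingness to pay at Q' = 1290: 219 − 0.008·1290 = 208.68.
ΔQ = 3613.6364 − 1290 = 2323.6364; wedge = 208.68 − 132 = 76.68.
The triangle = ½ × 2323.6364 × 76.68 = 89088.22.

89088.22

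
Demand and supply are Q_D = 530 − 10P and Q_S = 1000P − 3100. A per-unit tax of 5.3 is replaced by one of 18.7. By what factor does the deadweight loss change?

12.449

In inverse form: demand P = 53 − 0.1Q, supply P = 3.1 + 0.001Q.
Competitive equilibrium: 53 − 0.1Q = 3.1 + 0.001Q → Q* = 494.0594, P* = 3.5941.
For a per-unit tax t: ΔQ = t/0.101, so DWL = ½·t·(t/0.101) = t²/0.202.
At t = 5.3: DWL = 139.059. At t = 18.7: DWL = 1731.139.
Ratio = (18.7/5.3)² = 12.449.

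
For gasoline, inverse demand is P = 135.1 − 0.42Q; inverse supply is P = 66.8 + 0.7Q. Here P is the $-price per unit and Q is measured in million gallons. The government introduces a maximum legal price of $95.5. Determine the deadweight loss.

$223.60 million

Competitive equilibrium: 135.1 − 0.42Q = 66.8 + 0.7Q → Q* = 60.9821, P* = 109.4875.
At the ceiling P = 95.5, quantity supplied = (95.5 − 66.8)/0.7 = 41.
Willingness to pay at Q' = 41: 135.1 − 0.42·41 = 117.88.
ΔQ = 60.9821 − 41 = 19.9821; wedge = 117.88 − 95.5 = 22.38.
Welfare loss = ½ × 19.9821 × 22.38 = $223.60 million.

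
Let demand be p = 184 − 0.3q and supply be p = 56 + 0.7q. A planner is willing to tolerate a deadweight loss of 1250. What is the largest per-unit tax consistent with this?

50

Competitive equilibrium: 184 − 0.3q = 56 + 0.7q → q* = 128, p* = 145.6.
A tax t gives Δq = t/1 and wedge t, so DWL = t²/2.
t²/2 = 1250 → t² = 2500 → t = 50.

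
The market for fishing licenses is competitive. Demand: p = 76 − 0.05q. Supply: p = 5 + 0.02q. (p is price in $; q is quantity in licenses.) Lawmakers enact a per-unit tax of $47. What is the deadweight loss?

Competitive equilibrium: 76 − 0.05q = 5 + 0.02q → q* = 1014.2857, p* = 25.2857.
With the tax, the buyer price exceeds the seller price by 47: (76 − 0.05q) − (5 + 0.02q) = 47 → q' = 342.8571.
Δq = 1014.2857 − 342.8571 = 671.4286; the wedge equals the tax, 47.
The triangle = ½ × 671.4286 × 47 = $15778.57.

$15778.57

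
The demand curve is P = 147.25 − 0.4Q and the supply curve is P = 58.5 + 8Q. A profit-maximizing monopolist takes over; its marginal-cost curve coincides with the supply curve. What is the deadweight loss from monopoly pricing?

0.97

Competitive equilibrium: 147.25 − 0.4Q = 58.5 + 8Q → Q* = 10.5655, P* = 143.0238.
Marginal revenue: MR = 147.25 − 0.8Q. Set MR = MC: 147.25 − 0.8Q = 58.5 + 8Q → Q_m = 10.0852.
Price P_m = 147.25 − 0.4·10.0852 = 143.2159; MC(Q_m) = 58.5 + 8·10.0852 = 139.1816.
Competitive Q* = 10.5655, so ΔQ = 0.4803; wedge = 143.2159 − 139.1816 = 4.0343.
The triangle = ½ × 0.4803 × 4.0343 = 0.97.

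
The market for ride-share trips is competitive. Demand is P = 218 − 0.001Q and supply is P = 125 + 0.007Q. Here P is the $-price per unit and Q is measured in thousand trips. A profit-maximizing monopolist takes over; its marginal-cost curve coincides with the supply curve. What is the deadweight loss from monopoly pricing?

$6673.61 thousand

Competitive equilibrium: 218 − 0.001Q = 125 + 0.007Q → Q* = 11625, P* = 206.375.
Marginal revenue: MR = 218 − 0.002Q. Set MR = MC: 218 − 0.002Q = 125 + 0.007Q → Q_m = 10333.333333.
Price P_m = 218 − 0.001·10333.333333 = 207.666667; MC(Q_m) = 125 + 0.007·10333.333333 = 197.333333.
Competitive Q* = 11625, so ΔQ = 1291.666667; wedge = 207.666667 − 197.333333 = 10.333334.
DWL = ½ × 1291.666667 × 10.333334 = $6673.61 thousand.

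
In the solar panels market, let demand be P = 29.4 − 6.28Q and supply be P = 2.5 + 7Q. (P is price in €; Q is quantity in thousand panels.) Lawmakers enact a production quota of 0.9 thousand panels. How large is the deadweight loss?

Competitive equilibrium: 29.4 − 6.28Q = 2.5 + 7Q → Q* = 2.0256, P* = 16.6792.
At Q = 0.9: demand price = 29.4 − 6.28·0.9 = 23.748; supply price = 2.5 + 7·0.9 = 8.8.
ΔQ = 2.0256 − 0.9 = 1.1256; wedge = 23.748 − 8.8 = 14.948.
Deadweight loss = ½ × 1.1256 × 14.948 = €8.41 thousand.

€8.41 thousand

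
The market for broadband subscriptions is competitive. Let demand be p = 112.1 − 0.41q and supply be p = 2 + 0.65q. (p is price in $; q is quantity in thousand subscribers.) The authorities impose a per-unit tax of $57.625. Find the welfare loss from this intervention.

Competitive equilibrium: 112.1 − 0.41q = 2 + 0.65q → q* = 103.8679, p* = 69.5142.
With the tax, the buyer price exceeds the seller price by 57.625: (112.1 − 0.41q) − (2 + 0.65q) = 57.625 → q' = 49.5047.
Δq = 103.8679 − 49.5047 = 54.3632; the wedge equals the tax, 57.625.
Welfare loss = ½ × 54.3632 × 57.625 = $1566.34 thousand.

$1566.34 thousand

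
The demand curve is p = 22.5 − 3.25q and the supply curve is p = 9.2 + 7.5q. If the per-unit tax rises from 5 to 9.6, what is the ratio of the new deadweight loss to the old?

3.6864

Competitive equilibrium: 22.5 − 3.25q = 9.2 + 7.5q → q* = 1.2372, p* = 18.4791.
For a per-unit tax t: Δq = t/10.75, so DWL = ½·t·(t/10.75) = t²/21.5.
At t = 5: DWL = 1.163. At t = 9.6: DWL = 4.287.
Ratio = (9.6/5)² = 3.6864.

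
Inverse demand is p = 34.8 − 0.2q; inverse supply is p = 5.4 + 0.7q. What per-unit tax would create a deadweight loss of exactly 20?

Competitive equilibrium: 34.8 − 0.2q = 5.4 + 0.7q → q* = 32.6667, p* = 28.2667.
A tax t gives Δq = t/0.9 and wedge t, so DWL = t²/1.8.
t²/1.8 = 20 → t² = 36 → t = 6.

6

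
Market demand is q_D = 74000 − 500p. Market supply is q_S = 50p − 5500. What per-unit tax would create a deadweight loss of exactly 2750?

In inverse form: demand p = 148 − 0.002q, supply p = 110 + 0.02q.
Competitive equilibrium: 148 − 0.002q = 110 + 0.02q → q* = 1727.2727, p* = 144.5455.
A tax t gives Δq = t/0.022 and wedge t, so DWL = t²/0.044.
t²/0.044 = 2750 → t² = 121 → t = 11.

11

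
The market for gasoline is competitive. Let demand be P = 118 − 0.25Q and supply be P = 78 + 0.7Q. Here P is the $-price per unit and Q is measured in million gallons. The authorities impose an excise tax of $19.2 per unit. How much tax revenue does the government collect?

Competitive equilibrium: 118 − 0.25Q = 78 + 0.7Q → Q* = 42.1053, P* = 107.4737.
With the tax, the buyer price exceeds the seller price by 19.2: (118 − 0.25Q) − (78 + 0.7Q) = 19.2 → Q' = 21.8947.
Tax revenue = 19.2 × 21.8947 = $420.38 million.

$420.38 million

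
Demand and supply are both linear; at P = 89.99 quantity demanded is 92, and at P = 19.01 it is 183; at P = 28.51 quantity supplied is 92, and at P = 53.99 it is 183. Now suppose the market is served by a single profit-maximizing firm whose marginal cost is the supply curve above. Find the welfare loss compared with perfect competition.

Demand slope = (19.01 − 89.99)/(183 − 92) = −0.78, so P = 161.75 − 0.78Q.
Supply slope = (53.99 − 28.51)/(183 − 92) = 0.28, so P = 2.75 + 0.28Q.
Competitive equilibrium: 161.75 − 0.78Q = 2.75 + 0.28Q → Q* = 150, P* = 44.75.
Marginal revenue: MR = 161.75 − 1.56Q. Set MR = MC: 161.75 − 1.56Q = 2.75 + 0.28Q → Q_m = 86.41304.
Price P_m = 161.75 − 0.78·86.41304 = 94.34783; MC(Q_m) = 2.75 + 0.28·86.41304 = 26.94565.
Competitive Q* = 150, so ΔQ = 63.58696; wedge = 94.34783 − 26.94565 = 67.40218.
The triangle = ½ × 63.58696 × 67.40218 = 2142.95.

2142.95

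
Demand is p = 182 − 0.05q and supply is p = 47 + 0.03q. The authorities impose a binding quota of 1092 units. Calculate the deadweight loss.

Competitive equilibrium: 182 − 0.05q = 47 + 0.03q → q* = 1687.5, p* = 97.625.
At q = 1092: demand price = 182 − 0.05·1092 = 127.4; supply price = 47 + 0.03·1092 = 79.76.
Δq = 1687.5 − 1092 = 595.5; wedge = 127.4 − 79.76 = 47.64.
The triangle = ½ × 595.5 × 47.64 = 14184.81.

14184.81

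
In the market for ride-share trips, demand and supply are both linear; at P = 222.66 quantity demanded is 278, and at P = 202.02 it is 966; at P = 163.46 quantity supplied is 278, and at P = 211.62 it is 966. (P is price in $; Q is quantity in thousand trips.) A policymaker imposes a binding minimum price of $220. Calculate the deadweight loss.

Demand slope = (202.02 − 222.66)/(966 − 278) = −0.03, so P = 231 − 0.03Q.
Supply slope = (211.62 − 163.46)/(966 − 278) = 0.07, so P = 144 + 0.07Q.
Competitive equilibrium: 231 − 0.03Q = 144 + 0.07Q → Q* = 870, P* = 204.9.
At the floor P = 220, quantity demanded = (231 − 220)/0.03 = 366.66667.
Sellers' marginal cost at Q' = 366.66667: 144 + 0.07·366.66667 = 169.66667.
ΔQ = 870 − 366.66667 = 503.33333; wedge = 220 − 169.66667 = 50.33333.
Welfare loss = ½ × 503.33333 × 50.33333 = $12667.22 thousand.

$12667.22 thousand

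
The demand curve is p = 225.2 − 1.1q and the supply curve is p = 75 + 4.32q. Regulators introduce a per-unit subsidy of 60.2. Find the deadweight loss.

334.32

Competitive equilibrium: 225.2 − 1.1q = 75 + 4.32q → q* = 27.7122, p* = 194.7166.
The subsidy lowers effective supply by 60.2: p = 14.8 + 4.32q.
New quantity: 225.2 − 1.1q = 14.8 + 4.32q → q' = 38.8192.
Overproduction Δq = 38.8192 − 27.7122 = 11.107; wedge = subsidy = 60.2.
Deadweight loss = ½ × 11.107 × 60.2 = 334.32.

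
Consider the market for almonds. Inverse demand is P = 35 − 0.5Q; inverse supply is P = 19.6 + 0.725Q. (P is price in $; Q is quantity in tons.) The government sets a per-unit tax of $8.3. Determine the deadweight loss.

$28.12

Competitive equilibrium: 35 − 0.5Q = 19.6 + 0.725Q → Q* = 12.5714, P* = 28.7143.
With the tax, the buyer price exceeds the seller price by 8.3: (35 − 0.5Q) − (19.6 + 0.725Q) = 8.3 → Q' = 5.7959.
ΔQ = 12.5714 − 5.7959 = 6.7755; the wedge equals the tax, 8.3.
Deadweight loss = ½ × 6.7755 × 8.3 = $28.12.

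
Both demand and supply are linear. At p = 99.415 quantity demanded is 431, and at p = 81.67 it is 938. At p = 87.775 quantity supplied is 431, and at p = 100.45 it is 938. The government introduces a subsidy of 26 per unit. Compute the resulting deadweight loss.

Demand slope = (81.67 − 99.415)/(938 − 431) = −0.035, so p = 114.5 − 0.035q.
Supply slope = (100.45 − 87.775)/(938 − 431) = 0.025, so p = 77 + 0.025q.
Competitive equilibrium: 114.5 − 0.035q = 77 + 0.025q → q* = 625, p* = 92.625.
The subsidy lowers effective supply by 26: p = 51 + 0.025q.
New quantity: 114.5 − 0.035q = 51 + 0.025q → q' = 1058.3333.
Overproduction Δq = 1058.3333 − 625 = 433.3333; wedge = subsidy = 26.
The triangle = ½ × 433.3333 × 26 = 5633.33.

5633.33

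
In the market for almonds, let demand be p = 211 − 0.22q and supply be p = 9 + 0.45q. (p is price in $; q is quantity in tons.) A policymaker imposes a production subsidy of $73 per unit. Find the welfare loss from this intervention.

$3976.87

Competitive equilibrium: 211 − 0.22q = 9 + 0.45q → q* = 301.4925, p* = 144.6716.
The subsidy lowers effective supply by 73: p = 0.45q − 64.
New quantity: 211 − 0.22q = 0.45q − 64 → q' = 410.4478.
Overproduction Δq = 410.4478 − 301.4925 = 108.9553; wedge = subsidy = 73.
The triangle = ½ × 108.9553 × 73 = $3976.87.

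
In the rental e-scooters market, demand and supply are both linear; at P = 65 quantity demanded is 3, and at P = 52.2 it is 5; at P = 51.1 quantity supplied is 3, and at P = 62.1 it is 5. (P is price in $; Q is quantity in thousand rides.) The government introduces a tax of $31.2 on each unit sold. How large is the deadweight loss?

$40.90 thousand

Demand slope = (52.2 − 65)/(5 − 3) = −6.4, so P = 84.2 − 6.4Q.
Supply slope = (62.1 − 51.1)/(5 − 3) = 5.5, so P = 34.6 + 5.5Q.
Competitive equilibrium: 84.2 − 6.4Q = 34.6 + 5.5Q → Q* = 4.1681, P* = 57.5244.
With the tax, the buyer price exceeds the seller price by 31.2: (84.2 − 6.4Q) − (34.6 + 5.5Q) = 31.2 → Q' = 1.5462.
ΔQ = 4.1681 − 1.5462 = 2.6219; the wedge equals the tax, 31.2.
DWL = ½ × 2.6219 × 31.2 = $40.90 thousand.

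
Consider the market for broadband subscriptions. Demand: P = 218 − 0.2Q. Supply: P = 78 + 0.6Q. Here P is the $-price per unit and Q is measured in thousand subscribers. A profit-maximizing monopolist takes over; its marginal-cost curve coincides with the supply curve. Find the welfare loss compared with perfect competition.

$490 thousand

Competitive equilibrium: 218 − 0.2Q = 78 + 0.6Q → Q* = 175, P* = 183.
Marginal revenue: MR = 218 − 0.4Q. Set MR = MC: 218 − 0.4Q = 78 + 0.6Q → Q_m = 140.
Price P_m = 218 − 0.2·140 = 190; MC(Q_m) = 78 + 0.6·140 = 162.
Competitive Q* = 175, so ΔQ = 35; wedge = 190 − 162 = 28.
Welfare loss = ½ × 35 × 28 = $490 thousand.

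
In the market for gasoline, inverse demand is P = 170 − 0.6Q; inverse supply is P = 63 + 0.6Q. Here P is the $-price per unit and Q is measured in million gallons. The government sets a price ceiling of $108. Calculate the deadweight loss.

$120.42 million

Competitive equilibrium: 170 − 0.6Q = 63 + 0.6Q → Q* = 89.1667, P* = 116.5.
At the ceiling P = 108, quantity supplied = (108 − 63)/0.6 = 75.
Willingness to pay at Q' = 75: 170 − 0.6·75 = 125.
ΔQ = 89.1667 − 75 = 14.1667; wedge = 125 − 108 = 17.
Welfare loss = ½ × 14.1667 × 17 = $120.42 million.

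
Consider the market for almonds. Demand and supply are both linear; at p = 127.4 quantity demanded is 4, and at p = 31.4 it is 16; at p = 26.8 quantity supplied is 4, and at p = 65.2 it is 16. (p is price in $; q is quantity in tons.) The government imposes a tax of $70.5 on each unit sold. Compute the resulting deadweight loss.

Demand slope = (31.4 − 127.4)/(16 − 4) = −8, so p = 159.4 − 8q.
Supply slope = (65.2 − 26.8)/(16 − 4) = 3.2, so p = 14 + 3.2q.
Competitive equilibrium: 159.4 − 8q = 14 + 3.2q → q* = 12.98214, p* = 55.54286.
With the tax, the buyer price exceeds the seller price by 70.5: (159.4 − 8q) − (14 + 3.2q) = 70.5 → q' = 6.6875.
Δq = 12.98214 − 6.6875 = 6.29464; the wedge equals the tax, 70.5.
Deadweight loss = ½ × 6.29464 × 70.5 = $221.89.

$221.89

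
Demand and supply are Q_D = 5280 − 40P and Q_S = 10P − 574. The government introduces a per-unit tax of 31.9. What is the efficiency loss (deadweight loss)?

In inverse form: demand P = 132 − 0.025Q, supply P = 57.4 + 0.1Q.
Competitive equilibrium: 132 − 0.025Q = 57.4 + 0.1Q → Q* = 596.8, P* = 117.08.
With the tax, the buyer price exceeds the seller price by 31.9: (132 − 0.025Q) − (57.4 + 0.1Q) = 31.9 → Q' = 341.6.
ΔQ = 596.8 − 341.6 = 255.2; the wedge equals the tax, 31.9.
Deadweight loss = ½ × 255.2 × 31.9 = 4070.44.

4070.44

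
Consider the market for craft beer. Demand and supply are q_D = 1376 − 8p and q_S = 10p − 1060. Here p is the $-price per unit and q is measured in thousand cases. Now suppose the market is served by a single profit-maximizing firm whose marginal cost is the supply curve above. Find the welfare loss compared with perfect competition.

$1234.69 thousand

In inverse form: demand p = 172 − 0.125q, supply p = 106 + 0.1q.
Competitive equilibrium: 172 − 0.125q = 106 + 0.1q → q* = 293.33333, p* = 135.33333.
Marginal revenue: MR = 172 − 0.25q. Set MR = MC: 172 − 0.25q = 106 + 0.1q → q_m = 188.57143.
Price p_m = 172 − 0.125·188.57143 = 148.42857; MC(q_m) = 106 + 0.1·188.57143 = 124.85714.
Competitive q* = 293.33333, so Δq = 104.7619; wedge = 148.42857 − 124.85714 = 23.57143.
Welfare loss = ½ × 104.7619 × 23.57143 = $1234.69 thousand.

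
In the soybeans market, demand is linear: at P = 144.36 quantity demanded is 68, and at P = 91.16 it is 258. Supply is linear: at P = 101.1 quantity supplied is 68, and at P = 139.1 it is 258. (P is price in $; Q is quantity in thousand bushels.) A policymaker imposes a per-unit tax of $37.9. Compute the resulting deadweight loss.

$1496.26 thousand

Demand slope = (91.16 − 144.36)/(258 − 68) = −0.28, so P = 163.4 − 0.28Q.
Supply slope = (139.1 − 101.1)/(258 − 68) = 0.2, so P = 87.5 + 0.2Q.
Competitive equilibrium: 163.4 − 0.28Q = 87.5 + 0.2Q → Q* = 158.125, P* = 119.125.
With the tax, the buyer price exceeds the seller price by 37.9: (163.4 − 0.28Q) − (87.5 + 0.2Q) = 37.9 → Q' = 79.1667.
ΔQ = 158.125 − 79.1667 = 78.9583; the wedge equals the tax, 37.9.
The triangle = ½ × 78.9583 × 37.9 = $1496.26 thousand.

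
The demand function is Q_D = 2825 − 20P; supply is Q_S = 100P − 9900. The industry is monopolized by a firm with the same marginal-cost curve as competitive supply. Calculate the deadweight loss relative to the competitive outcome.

In inverse form: demand P = 141.25 − 0.05Q, supply P = 99 + 0.01Q.
Competitive equilibrium: 141.25 − 0.05Q = 99 + 0.01Q → Q* = 704.16667, P* = 106.04167.
Marginal revenue: MR = 141.25 − 0.1Q. Set MR = MC: 141.25 − 0.1Q = 99 + 0.01Q → Q_m = 384.09091.
Price P_m = 141.25 − 0.05·384.09091 = 122.04545; MC(Q_m) = 99 + 0.01·384.09091 = 102.84091.
Competitive Q* = 704.16667, so ΔQ = 320.07576; wedge = 122.04545 − 102.84091 = 19.20454.
DWL = ½ × 320.07576 × 19.20454 = 3073.45.

3073.45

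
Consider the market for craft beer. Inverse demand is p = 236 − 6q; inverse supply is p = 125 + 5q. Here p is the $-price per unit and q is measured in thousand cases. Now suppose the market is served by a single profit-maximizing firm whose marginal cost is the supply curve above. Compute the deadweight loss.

Competitive equilibrium: 236 − 6q = 125 + 5q → q* = 10.0909, p* = 175.4545.
Marginal revenue: MR = 236 − 12q. Set MR = MC: 236 − 12q = 125 + 5q → q_m = 6.5294.
Price p_m = 236 − 6·6.5294 = 196.8236; MC(q_m) = 125 + 5·6.5294 = 157.647.
Competitive q* = 10.0909, so Δq = 3.5615; wedge = 196.8236 − 157.647 = 39.1766.
Deadweight loss = ½ × 3.5615 × 39.1766 = $69.76 thousand.

$69.76 thousand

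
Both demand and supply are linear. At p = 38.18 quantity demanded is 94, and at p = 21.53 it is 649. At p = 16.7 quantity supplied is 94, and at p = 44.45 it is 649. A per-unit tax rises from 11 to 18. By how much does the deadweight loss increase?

Demand slope = (21.53 − 38.18)/(649 − 94) = −0.03, so p = 41 − 0.03q.
Supply slope = (44.45 − 16.7)/(649 − 94) = 0.05, so p = 12 + 0.05q.
Competitive equilibrium: 41 − 0.03q = 12 + 0.05q → q* = 362.5, p* = 30.125.
For a per-unit tax t: Δq = t/0.08, so DWL = ½·t·(t/0.08) = t²/0.16.
At t = 11: DWL = 756.25. At t = 18: DWL = 2025.
Increase = 2025 − 756.25 = 1268.75.

1268.75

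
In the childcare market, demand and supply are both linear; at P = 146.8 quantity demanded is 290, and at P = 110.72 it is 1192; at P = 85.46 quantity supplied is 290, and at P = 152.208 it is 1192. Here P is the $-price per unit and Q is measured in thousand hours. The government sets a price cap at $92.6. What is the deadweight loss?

Demand slope = (110.72 − 146.8)/(1192 − 290) = −0.04, so P = 158.4 − 0.04Q.
Supply slope = (152.208 − 85.46)/(1192 − 290) = 0.074, so P = 64 + 0.074Q.
Competitive equilibrium: 158.4 − 0.04Q = 64 + 0.074Q → Q* = 828.07018, P* = 125.27719.
At the ceiling P = 92.6, quantity supplied = (92.6 − 64)/0.074 = 386.48649.
Willingness to pay at Q' = 386.48649: 158.4 − 0.04·386.48649 = 142.94054.
ΔQ = 828.07018 − 386.48649 = 441.58369; wedge = 142.94054 − 92.6 = 50.34054.
The triangle = ½ × 441.58369 × 50.34054 = $11114.78 thousand.

$11114.78 thousand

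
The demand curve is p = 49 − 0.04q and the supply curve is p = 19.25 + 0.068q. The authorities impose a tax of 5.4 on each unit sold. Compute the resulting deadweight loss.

135

Competitive equilibrium: 49 − 0.04q = 19.25 + 0.068q → q* = 275.463, p* = 37.9815.
With the tax, the buyer price exceeds the seller price by 5.4: (49 − 0.04q) − (19.25 + 0.068q) = 5.4 → q' = 225.463.
Δq = 275.463 − 225.463 = 50; the wedge equals the tax, 5.4.
Deadweight loss = ½ × 50 × 5.4 = 135.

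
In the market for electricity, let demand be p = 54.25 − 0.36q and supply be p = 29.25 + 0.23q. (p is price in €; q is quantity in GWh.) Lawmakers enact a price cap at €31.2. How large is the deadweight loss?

€338.91

Competitive equilibrium: 54.25 − 0.36q = 29.25 + 0.23q → q* = 42.3729, p* = 38.9958.
At the ceiling p = 31.2, quantity supplied = (31.2 − 29.25)/0.23 = 8.4783.
Willingness to pay at q' = 8.4783: 54.25 − 0.36·8.4783 = 51.1978.
Δq = 42.3729 − 8.4783 = 33.8946; wedge = 51.1978 − 31.2 = 19.9978.
The triangle = ½ × 33.8946 × 19.9978 = €338.91.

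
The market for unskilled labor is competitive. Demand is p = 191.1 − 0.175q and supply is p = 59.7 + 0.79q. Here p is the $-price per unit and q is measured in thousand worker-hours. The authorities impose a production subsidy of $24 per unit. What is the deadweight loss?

Competitive equilibrium: 191.1 − 0.175q = 59.7 + 0.79q → q* = 136.1658, p* = 167.271.
The subsidy lowers effective supply by 24: p = 35.7 + 0.79q.
New quantity: 191.1 − 0.175q = 35.7 + 0.79q → q' = 161.0363.
Overproduction Δq = 161.0363 − 136.1658 = 24.8705; wedge = subsidy = 24.
The triangle = ½ × 24.8705 × 24 = $298.45 thousand.

$298.45 thousand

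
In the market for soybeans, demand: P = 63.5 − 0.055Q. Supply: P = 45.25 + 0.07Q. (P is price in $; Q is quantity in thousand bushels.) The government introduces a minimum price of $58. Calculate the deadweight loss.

$132.25 thousand

Competitive equilibrium: 63.5 − 0.055Q = 45.25 + 0.07Q → Q* = 146, P* = 55.47.
At the floor P = 58, quantity demanded = (63.5 − 58)/0.055 = 100.
Sellers' marginal cost at Q' = 100: 45.25 + 0.07·100 = 52.25.
ΔQ = 146 − 100 = 46; wedge = 58 − 52.25 = 5.75.
Deadweight loss = ½ × 46 × 5.75 = $132.25 thousand.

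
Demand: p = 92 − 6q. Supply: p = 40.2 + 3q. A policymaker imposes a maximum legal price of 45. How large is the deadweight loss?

77.71

Competitive equilibrium: 92 − 6q = 40.2 + 3q → q* = 5.7556, p* = 57.4667.
At the ceiling p = 45, quantity supplied = (45 − 40.2)/3 = 1.6.
Willingness to pay at q' = 1.6: 92 − 6·1.6 = 82.4.
Δq = 5.7556 − 1.6 = 4.1556; wedge = 82.4 − 45 = 37.4.
DWL = ½ × 4.1556 × 37.4 = 77.71.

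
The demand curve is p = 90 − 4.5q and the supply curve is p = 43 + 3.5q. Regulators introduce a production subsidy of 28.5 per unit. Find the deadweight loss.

50.77

Competitive equilibrium: 90 − 4.5q = 43 + 3.5q → q* = 5.875, p* = 63.5625.
The subsidy lowers effective supply by 28.5: p = 14.5 + 3.5q.
New quantity: 90 − 4.5q = 14.5 + 3.5q → q' = 9.4375.
Overproduction Δq = 9.4375 − 5.875 = 3.5625; wedge = subsidy = 28.5.
Deadweight loss = ½ × 3.5625 × 28.5 = 50.77.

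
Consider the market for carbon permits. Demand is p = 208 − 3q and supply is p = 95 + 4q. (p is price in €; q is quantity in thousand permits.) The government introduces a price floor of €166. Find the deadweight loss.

Competitive equilibrium: 208 − 3q = 95 + 4q → q* = 16.1429, p* = 159.5714.
At the floor p = 166, quantity demanded = (208 − 166)/3 = 14.
Sellers' marginal cost at q' = 14: 95 + 4·14 = 151.
Δq = 16.1429 − 14 = 2.1429; wedge = 166 − 151 = 15.
Deadweight loss = ½ × 2.1429 × 15 = €16.07 thousand.

€16.07 thousand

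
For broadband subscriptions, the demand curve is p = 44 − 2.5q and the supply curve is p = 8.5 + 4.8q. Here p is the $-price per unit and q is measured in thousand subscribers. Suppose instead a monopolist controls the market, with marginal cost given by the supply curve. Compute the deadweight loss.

Competitive equilibrium: 44 − 2.5q = 8.5 + 4.8q → q* = 4.863, p* = 31.8425.
Marginal revenue: MR = 44 − 5q. Set MR = MC: 44 − 5q = 8.5 + 4.8q → q_m = 3.6224.
Price p_m = 44 − 2.5·3.6224 = 34.944; MC(q_m) = 8.5 + 4.8·3.6224 = 25.8875.
Competitive q* = 4.863, so Δq = 1.2406; wedge = 34.944 − 25.8875 = 9.0565.
DWL = ½ × 1.2406 × 9.0565 = $5.62 thousand.

$5.62 thousand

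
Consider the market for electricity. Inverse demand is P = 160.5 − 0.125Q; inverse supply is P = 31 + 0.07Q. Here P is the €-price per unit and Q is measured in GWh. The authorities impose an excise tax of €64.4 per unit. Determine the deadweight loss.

Competitive equilibrium: 160.5 − 0.125Q = 31 + 0.07Q → Q* = 664.1026, P* = 77.4872.
With the tax, the buyer price exceeds the seller price by 64.4: (160.5 − 0.125Q) − (31 + 0.07Q) = 64.4 → Q' = 333.8462.
ΔQ = 664.1026 − 333.8462 = 330.2564; the wedge equals the tax, 64.4.
Deadweight loss = ½ × 330.2564 × 64.4 = €10634.26.

€10634.26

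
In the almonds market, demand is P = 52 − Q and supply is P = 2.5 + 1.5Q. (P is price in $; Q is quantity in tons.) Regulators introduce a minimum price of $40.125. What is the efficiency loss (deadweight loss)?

Competitive equilibrium: 52 − Q = 2.5 + 1.5Q → Q* = 19.8, P* = 32.2.
At the floor P = 40.125, quantity demanded = (52 − 40.125)/1 = 11.875.
Sellers' marginal cost at Q' = 11.875: 2.5 + 1.5·11.875 = 20.3125.
ΔQ = 19.8 − 11.875 = 7.925; wedge = 40.125 − 20.3125 = 19.8125.
The triangle = ½ × 7.925 × 19.8125 = $78.51.

$78.51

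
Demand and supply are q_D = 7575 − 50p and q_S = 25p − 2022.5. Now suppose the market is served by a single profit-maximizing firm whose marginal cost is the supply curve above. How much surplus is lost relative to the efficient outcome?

In inverse form: demand p = 151.5 − 0.02q, supply p = 80.9 + 0.04q.
Competitive equilibrium: 151.5 − 0.02q = 80.9 + 0.04q → q* = 1176.6667, p* = 127.9667.
Marginal revenue: MR = 151.5 − 0.04q. Set MR = MC: 151.5 − 0.04q = 80.9 + 0.04q → q_m = 882.5.
Price p_m = 151.5 − 0.02·882.5 = 133.85; MC(q_m) = 80.9 + 0.04·882.5 = 116.2.
Competitive q* = 1176.6667, so Δq = 294.1667; wedge = 133.85 − 116.2 = 17.65.
Welfare loss = ½ × 294.1667 × 17.65 = 2596.02.

2596.02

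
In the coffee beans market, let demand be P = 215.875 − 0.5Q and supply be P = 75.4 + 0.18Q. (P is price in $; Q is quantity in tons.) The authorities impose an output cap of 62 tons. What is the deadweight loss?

$7107.23

Competitive equilibrium: 215.875 − 0.5Q = 75.4 + 0.18Q → Q* = 206.58088, P* = 112.58456.
At Q = 62: demand price = 215.875 − 0.5·62 = 184.875; supply price = 75.4 + 0.18·62 = 86.56.
ΔQ = 206.58088 − 62 = 144.58088; wedge = 184.875 − 86.56 = 98.315.
DWL = ½ × 144.58088 × 98.315 = $7107.23.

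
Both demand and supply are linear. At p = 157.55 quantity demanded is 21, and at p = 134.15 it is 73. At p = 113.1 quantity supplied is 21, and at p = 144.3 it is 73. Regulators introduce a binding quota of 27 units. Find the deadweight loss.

693.06

Demand slope = (134.15 − 157.55)/(73 − 21) = −0.45, so p = 167 − 0.45q.
Supply slope = (144.3 − 113.1)/(73 − 21) = 0.6, so p = 100.5 + 0.6q.
Competitive equilibrium: 167 − 0.45q = 100.5 + 0.6q → q* = 63.3333, p* = 138.5.
At q = 27: demand price = 167 − 0.45·27 = 154.85; supply price = 100.5 + 0.6·27 = 116.7.
Δq = 63.3333 − 27 = 36.3333; wedge = 154.85 − 116.7 = 38.15.
The triangle = ½ × 36.3333 × 38.15 = 693.06.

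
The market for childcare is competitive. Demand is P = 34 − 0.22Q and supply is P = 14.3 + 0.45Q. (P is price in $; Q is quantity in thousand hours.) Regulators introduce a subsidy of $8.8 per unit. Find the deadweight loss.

$57.79 thousand

Competitive equilibrium: 34 − 0.22Q = 14.3 + 0.45Q → Q* = 29.403, P* = 27.5313.
The subsidy lowers effective supply by 8.8: P = 5.5 + 0.45Q.
New quantity: 34 − 0.22Q = 5.5 + 0.45Q → Q' = 42.5373.
Overproduction ΔQ = 42.5373 − 29.403 = 13.1343; wedge = subsidy = 8.8.
Deadweight loss = ½ × 13.1343 × 8.8 = $57.79 thousand.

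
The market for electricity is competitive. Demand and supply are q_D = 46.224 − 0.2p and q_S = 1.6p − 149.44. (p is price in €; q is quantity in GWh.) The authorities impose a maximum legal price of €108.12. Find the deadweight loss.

In inverse form: demand p = 231.12 − 5q, supply p = 93.4 + 0.625q.
Competitive equilibrium: 231.12 − 5q = 93.4 + 0.625q → q* = 24.4836, p* = 108.7022.
At the ceiling p = 108.12, quantity supplied = (108.12 − 93.4)/0.625 = 23.552.
Willingness to pay at q' = 23.552: 231.12 − 5·23.552 = 113.36.
Δq = 24.4836 − 23.552 = 0.9316; wedge = 113.36 − 108.12 = 5.24.
The triangle = ½ × 0.9316 × 5.24 = €2.44.

€2.44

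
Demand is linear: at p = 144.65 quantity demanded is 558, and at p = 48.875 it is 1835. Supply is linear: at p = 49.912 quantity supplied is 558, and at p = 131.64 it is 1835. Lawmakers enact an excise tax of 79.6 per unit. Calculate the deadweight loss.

22791.94

Demand slope = (48.875 − 144.65)/(1835 − 558) = −0.075, so p = 186.5 − 0.075q.
Supply slope = (131.64 − 49.912)/(1835 − 558) = 0.064, so p = 14.2 + 0.064q.
Competitive equilibrium: 186.5 − 0.075q = 14.2 + 0.064q → q* = 1239.5683, p* = 93.5324.
With the tax, the buyer price exceeds the seller price by 79.6: (186.5 − 0.075q) − (14.2 + 0.064q) = 79.6 → q' = 666.9065.
Δq = 1239.5683 − 666.9065 = 572.6618; the wedge equals the tax, 79.6.
The triangle = ½ × 572.6618 × 79.6 = 22791.94.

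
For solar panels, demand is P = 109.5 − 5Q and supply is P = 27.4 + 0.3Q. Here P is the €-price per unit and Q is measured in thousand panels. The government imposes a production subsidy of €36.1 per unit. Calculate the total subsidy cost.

€805.10 thousand

Competitive equilibrium: 109.5 − 5Q = 27.4 + 0.3Q → Q* = 15.4906, P* = 32.0472.
The subsidy lowers effective supply by 36.1: P = 0.3Q − 8.7.
New quantity: 109.5 − 5Q = 0.3Q − 8.7 → Q' = 22.3019.
Total subsidy cost = 36.1 × 22.3019 = €805.10 thousand.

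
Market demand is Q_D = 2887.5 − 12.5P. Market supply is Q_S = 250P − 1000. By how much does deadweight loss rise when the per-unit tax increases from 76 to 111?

In inverse form: demand P = 231 − 0.08Q, supply P = 4 + 0.004Q.
Competitive equilibrium: 231 − 0.08Q = 4 + 0.004Q → Q* = 2702.381, P* = 14.8095.
For a per-unit tax t: ΔQ = t/0.084, so DWL = ½·t·(t/0.084) = t²/0.168.
At t = 76: DWL = 34380.952. At t = 111: DWL = 73339.286.
Increase = 73339.286 − 34380.952 = 38958.33.

38958.33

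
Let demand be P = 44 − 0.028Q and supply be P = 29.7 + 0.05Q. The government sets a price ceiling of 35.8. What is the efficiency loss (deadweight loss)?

146.71

Competitive equilibrium: 44 − 0.028Q = 29.7 + 0.05Q → Q* = 183.3333, P* = 38.8667.
At the ceiling P = 35.8, quantity supplied = (35.8 − 29.7)/0.05 = 122.
Willingness to pay at Q' = 122: 44 − 0.028·122 = 40.584.
ΔQ = 183.3333 − 122 = 61.3333; wedge = 40.584 − 35.8 = 4.784.
Deadweight loss = ½ × 61.3333 × 4.784 = 146.71.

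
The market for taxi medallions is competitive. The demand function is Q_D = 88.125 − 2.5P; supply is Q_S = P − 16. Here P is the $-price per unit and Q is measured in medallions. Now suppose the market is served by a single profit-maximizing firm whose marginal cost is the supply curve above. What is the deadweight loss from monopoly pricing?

$6.54

In inverse form: demand P = 35.25 − 0.4Q, supply P = 16 + Q.
Competitive equilibrium: 35.25 − 0.4Q = 16 + Q → Q* = 13.75, P* = 29.75.
Marginal revenue: MR = 35.25 − 0.8Q. Set MR = MC: 35.25 − 0.8Q = 16 + Q → Q_m = 10.6944.
Price P_m = 35.25 − 0.4·10.6944 = 30.9722; MC(Q_m) = 16 + 1·10.6944 = 26.6944.
Competitive Q* = 13.75, so ΔQ = 3.0556; wedge = 30.9722 − 26.6944 = 4.2778.
DWL = ½ × 3.0556 × 4.2778 = $6.54.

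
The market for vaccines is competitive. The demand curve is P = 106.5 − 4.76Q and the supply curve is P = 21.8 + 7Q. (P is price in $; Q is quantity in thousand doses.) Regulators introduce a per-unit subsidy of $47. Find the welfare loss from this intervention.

Competitive equilibrium: 106.5 − 4.76Q = 21.8 + 7Q → Q* = 7.2024, P* = 72.2167.
The subsidy lowers effective supply by 47: P = 7Q − 25.2.
New quantity: 106.5 − 4.76Q = 7Q − 25.2 → Q' = 11.199.
Overproduction ΔQ = 11.199 − 7.2024 = 3.9966; wedge = subsidy = 47.
The triangle = ½ × 3.9966 × 47 = $93.92 thousand.

$93.92 thousand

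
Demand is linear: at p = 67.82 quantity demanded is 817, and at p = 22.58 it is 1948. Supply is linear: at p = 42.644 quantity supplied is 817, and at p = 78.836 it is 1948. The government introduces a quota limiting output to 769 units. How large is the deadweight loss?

5692.996

Demand slope = (22.58 − 67.82)/(1948 − 817) = −0.04, so p = 100.5 − 0.04q.
Supply slope = (78.836 − 42.644)/(1948 − 817) = 0.032, so p = 16.5 + 0.032q.
Competitive equilibrium: 100.5 − 0.04q = 16.5 + 0.032q → q* = 1166.6667, p* = 53.8333.
At q = 769: demand price = 100.5 − 0.04·769 = 69.74; supply price = 16.5 + 0.032·769 = 41.108.
Δq = 1166.6667 − 769 = 397.6667; wedge = 69.74 − 41.108 = 28.632.
Welfare loss = ½ × 397.6667 × 28.632 = 5692.996.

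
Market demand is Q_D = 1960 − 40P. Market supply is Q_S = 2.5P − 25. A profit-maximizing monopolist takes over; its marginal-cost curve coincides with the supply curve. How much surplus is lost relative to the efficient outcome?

5.52

In inverse form: demand P = 49 − 0.025Q, supply P = 10 + 0.4Q.
Competitive equilibrium: 49 − 0.025Q = 10 + 0.4Q → Q* = 91.7647, P* = 46.7059.
Marginal revenue: MR = 49 − 0.05Q. Set MR = MC: 49 − 0.05Q = 10 + 0.4Q → Q_m = 86.6667.
Price P_m = 49 − 0.025·86.6667 = 46.8333; MC(Q_m) = 10 + 0.4·86.6667 = 44.6667.
Competitive Q* = 91.7647, so ΔQ = 5.098; wedge = 46.8333 − 44.6667 = 2.1666.
DWL = ½ × 5.098 × 2.1666 = 5.52.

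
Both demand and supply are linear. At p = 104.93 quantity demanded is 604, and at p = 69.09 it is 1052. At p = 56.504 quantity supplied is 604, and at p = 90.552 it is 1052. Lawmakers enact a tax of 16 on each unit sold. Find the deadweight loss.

Demand slope = (69.09 − 104.93)/(1052 − 604) = −0.08, so p = 153.25 − 0.08q.
Supply slope = (90.552 − 56.504)/(1052 − 604) = 0.076, so p = 10.6 + 0.076q.
Competitive equilibrium: 153.25 − 0.08q = 10.6 + 0.076q → q* = 914.4231, p* = 80.0962.
With the tax, the buyer price exceeds the seller price by 16: (153.25 − 0.08q) − (10.6 + 0.076q) = 16 → q' = 811.859.
Δq = 914.4231 − 811.859 = 102.5641; the wedge equals the tax, 16.
Deadweight loss = ½ × 102.5641 × 16 = 820.51.

820.51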